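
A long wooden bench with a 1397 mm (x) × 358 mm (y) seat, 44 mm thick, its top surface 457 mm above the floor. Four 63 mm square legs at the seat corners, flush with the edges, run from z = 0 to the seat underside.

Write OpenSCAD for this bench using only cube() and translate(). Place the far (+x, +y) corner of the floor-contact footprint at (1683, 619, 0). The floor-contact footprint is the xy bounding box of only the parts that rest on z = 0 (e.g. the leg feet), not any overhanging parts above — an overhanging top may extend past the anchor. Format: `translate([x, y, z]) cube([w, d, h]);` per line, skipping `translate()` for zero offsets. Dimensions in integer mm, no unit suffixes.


// leg_h = 457 − 44 = 413
translate([286, 261, 413]) cube([1397, 358, 44]);
translate([286, 261, 0]) cube([63, 63, 413]);
translate([286, 556, 0]) cube([63, 63, 413]);
translate([1620, 261, 0]) cube([63, 63, 413]);
translate([1620, 556, 0]) cube([63, 63, 413]);


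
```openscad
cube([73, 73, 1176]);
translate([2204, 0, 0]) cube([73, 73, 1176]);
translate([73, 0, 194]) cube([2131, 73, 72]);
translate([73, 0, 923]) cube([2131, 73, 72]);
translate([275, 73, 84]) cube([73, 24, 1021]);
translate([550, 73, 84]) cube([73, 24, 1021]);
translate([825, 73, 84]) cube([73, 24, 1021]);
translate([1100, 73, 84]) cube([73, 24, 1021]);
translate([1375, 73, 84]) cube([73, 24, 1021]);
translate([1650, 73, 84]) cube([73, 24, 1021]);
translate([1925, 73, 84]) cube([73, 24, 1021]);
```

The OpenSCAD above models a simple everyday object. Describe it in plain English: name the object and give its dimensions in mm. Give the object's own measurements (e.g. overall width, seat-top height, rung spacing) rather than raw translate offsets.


A fence section. Two 73×73 mm posts, 1176 mm tall, stand on the floor with a clear span of 2131 mm between their inner faces. Two horizontal rails of 73×72 mm section span the gap between the posts with their undersides at z = 194 mm and z = 923 mm, flush with the posts' −y face. 7 pickets, each 73 mm wide, 24 mm thick and 1021 mm tall, are fixed to the +y face of the rails with their bottoms at z = 84 mm, spaced across the span with a 202 mm gap after the −x post and between neighbouring pickets, with 206 mm left before the +x post.


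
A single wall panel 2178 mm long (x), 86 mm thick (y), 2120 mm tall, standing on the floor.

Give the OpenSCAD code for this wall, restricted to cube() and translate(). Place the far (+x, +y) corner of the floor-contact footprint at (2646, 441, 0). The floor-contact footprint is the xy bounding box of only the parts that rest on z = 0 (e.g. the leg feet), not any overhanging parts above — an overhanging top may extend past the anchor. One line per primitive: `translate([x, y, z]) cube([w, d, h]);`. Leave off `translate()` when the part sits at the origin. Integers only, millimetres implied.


translate([468, 355, 0]) cube([2178, 86, 2120]);


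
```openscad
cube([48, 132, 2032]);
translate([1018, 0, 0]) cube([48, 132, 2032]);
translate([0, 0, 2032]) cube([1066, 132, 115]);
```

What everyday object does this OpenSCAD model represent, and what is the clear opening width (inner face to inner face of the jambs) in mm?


A door frame. The clear opening width is 970 mm.

Two 2032 mm tall posts with a header on top — a door frame. The left jamb is 48 mm wide at x = 0; the right jamb starts at x = 1018. The clear opening is 1018 − 48 = 970 mm.


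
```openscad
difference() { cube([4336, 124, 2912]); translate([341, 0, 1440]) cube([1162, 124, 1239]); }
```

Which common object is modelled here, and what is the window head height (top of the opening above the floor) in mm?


A wall with a window opening. The window head height is 2679 mm.

A wall with a rectangular opening subtracted — a window. Sill at z = 1440, opening 1239 mm tall, so the head is at 1440 + 1239 = 2679 mm.


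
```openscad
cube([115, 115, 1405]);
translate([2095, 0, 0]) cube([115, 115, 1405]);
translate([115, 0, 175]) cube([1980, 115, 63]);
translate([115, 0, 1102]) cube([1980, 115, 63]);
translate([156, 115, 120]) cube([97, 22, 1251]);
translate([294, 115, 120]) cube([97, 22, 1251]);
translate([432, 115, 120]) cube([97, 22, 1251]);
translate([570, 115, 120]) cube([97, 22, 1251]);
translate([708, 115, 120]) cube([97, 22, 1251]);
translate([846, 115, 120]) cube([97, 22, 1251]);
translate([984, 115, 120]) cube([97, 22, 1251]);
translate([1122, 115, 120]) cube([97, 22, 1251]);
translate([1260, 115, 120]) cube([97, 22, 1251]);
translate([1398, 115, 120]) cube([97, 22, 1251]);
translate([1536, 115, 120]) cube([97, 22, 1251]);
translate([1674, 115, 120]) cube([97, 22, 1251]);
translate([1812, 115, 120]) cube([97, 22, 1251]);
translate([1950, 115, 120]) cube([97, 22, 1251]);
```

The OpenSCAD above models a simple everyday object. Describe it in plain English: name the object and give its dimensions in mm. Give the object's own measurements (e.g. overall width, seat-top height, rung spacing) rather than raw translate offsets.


A fence section. Two 115×115 mm posts, 1405 mm tall, stand on the floor with a clear span of 1980 mm between their inner faces. Two horizontal rails of 115×63 mm section span the gap between the posts with their undersides at z = 175 mm and z = 1102 mm, flush with the posts' −y face. 14 pickets, each 97 mm wide, 22 mm thick and 1251 mm tall, are fixed to the +y face of the rails with their bottoms at z = 120 mm, spaced across the span with a 41 mm gap after the −x post and between neighbouring pickets, with 48 mm left before the +x post.


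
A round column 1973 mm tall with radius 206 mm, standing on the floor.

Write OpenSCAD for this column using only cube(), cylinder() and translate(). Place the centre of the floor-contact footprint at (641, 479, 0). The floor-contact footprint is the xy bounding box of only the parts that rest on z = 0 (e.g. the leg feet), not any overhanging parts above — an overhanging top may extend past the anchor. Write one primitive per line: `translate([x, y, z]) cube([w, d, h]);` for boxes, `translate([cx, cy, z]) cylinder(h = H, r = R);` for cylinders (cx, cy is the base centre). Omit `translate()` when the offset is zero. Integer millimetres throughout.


translate([641, 479, 0]) cylinder(h = 1973, r = 206);


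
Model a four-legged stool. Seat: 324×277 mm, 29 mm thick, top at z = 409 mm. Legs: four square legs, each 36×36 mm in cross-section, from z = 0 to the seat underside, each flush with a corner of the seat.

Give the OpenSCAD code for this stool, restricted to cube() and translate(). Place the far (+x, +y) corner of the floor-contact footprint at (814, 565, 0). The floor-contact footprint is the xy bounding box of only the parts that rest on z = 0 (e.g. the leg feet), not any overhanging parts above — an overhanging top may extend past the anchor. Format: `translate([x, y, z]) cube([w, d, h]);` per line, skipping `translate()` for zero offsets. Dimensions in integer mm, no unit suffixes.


// leg_h = 409 - 29 = 380
translate([490, 288, 380]) cube([324, 277, 29]);
translate([490, 288, 0]) cube([36, 36, 380]);
translate([778, 288, 0]) cube([36, 36, 380]);
translate([490, 529, 0]) cube([36, 36, 380]);
translate([778, 529, 0]) cube([36, 36, 380]);


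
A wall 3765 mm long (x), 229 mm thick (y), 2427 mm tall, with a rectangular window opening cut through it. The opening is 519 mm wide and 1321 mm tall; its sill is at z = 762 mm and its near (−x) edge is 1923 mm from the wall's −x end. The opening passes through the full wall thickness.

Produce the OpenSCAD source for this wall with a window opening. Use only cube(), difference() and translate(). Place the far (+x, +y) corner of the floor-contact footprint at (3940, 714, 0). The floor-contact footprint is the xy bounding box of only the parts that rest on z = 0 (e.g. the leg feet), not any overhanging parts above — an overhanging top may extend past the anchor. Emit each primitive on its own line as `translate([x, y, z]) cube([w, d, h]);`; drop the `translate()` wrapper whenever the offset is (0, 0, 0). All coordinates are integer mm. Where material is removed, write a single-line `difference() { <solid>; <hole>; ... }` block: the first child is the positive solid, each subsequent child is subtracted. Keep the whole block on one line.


difference() { translate([175, 485, 0]) cube([3765, 229, 2427]); translate([2098, 485, 762]) cube([519, 229, 1321]); }


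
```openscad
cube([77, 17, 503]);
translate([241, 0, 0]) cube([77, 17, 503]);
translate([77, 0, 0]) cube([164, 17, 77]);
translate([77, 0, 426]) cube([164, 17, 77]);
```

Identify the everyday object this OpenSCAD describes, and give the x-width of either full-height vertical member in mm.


A picture frame. The border width is 77 mm.

Four thin pieces enclosing a rectangular opening — a picture frame. The two full-height stiles are 503 mm tall; the top rail sits at z = 426 and is 77 mm tall, so the border above the opening is 503 − 426 = 77 mm, matching the stile x-width.


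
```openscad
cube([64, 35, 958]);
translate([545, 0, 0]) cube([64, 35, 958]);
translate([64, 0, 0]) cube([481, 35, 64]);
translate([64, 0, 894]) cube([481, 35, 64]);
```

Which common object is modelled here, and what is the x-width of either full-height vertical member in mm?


A picture frame. The border width is 64 mm.

Four thin pieces enclosing a rectangular opening — a picture frame. The two full-height stiles are 958 mm tall; the top rail sits at z = 894 and is 64 mm tall, so the border above the opening is 958 − 894 = 64 mm, matching the stile x-width.


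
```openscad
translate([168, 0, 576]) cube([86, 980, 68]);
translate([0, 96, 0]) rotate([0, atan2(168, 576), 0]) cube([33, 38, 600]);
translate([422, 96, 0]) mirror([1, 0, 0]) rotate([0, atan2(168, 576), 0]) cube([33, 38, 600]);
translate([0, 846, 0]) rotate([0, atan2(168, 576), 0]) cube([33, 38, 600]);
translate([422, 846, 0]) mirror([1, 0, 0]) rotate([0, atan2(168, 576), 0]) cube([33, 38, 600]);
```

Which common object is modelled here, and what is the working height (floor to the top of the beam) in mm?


A sawhorse. The overall height is 644 mm.

A beam across two mirrored pairs of raked legs — a sawhorse. The beam's underside is at z = 576 (matching the legs' vertical rise in atan2(168, 576)) and the beam is 68 mm tall, so its top is at 576 + 68 = 644 mm. The raked legs top out at the beam's underside, so that is the highest point.


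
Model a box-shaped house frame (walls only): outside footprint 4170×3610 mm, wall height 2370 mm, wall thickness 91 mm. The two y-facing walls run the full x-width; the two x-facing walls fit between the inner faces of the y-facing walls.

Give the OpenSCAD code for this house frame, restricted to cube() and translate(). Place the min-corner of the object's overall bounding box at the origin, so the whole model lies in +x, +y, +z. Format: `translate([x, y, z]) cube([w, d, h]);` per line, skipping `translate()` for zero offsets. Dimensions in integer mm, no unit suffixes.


cube([4170, 91, 2370]);
translate([0, 3519, 0]) cube([4170, 91, 2370]);
translate([0, 91, 0]) cube([91, 3428, 2370]);
translate([4079, 91, 0]) cube([91, 3428, 2370]);


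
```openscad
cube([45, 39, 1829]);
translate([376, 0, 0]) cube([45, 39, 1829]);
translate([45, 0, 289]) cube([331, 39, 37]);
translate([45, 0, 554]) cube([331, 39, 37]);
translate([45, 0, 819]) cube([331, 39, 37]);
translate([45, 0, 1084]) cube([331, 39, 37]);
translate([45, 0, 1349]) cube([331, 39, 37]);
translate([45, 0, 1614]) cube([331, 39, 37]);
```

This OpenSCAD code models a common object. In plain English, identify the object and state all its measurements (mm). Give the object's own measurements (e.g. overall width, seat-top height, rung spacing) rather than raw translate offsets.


A straight ladder. Two 45×39 mm vertical rails, 1829 mm tall, stand 421 mm apart (outside-to-outside) with their front faces coplanar on the −y side. 6 rungs, each 39 mm deep and 37 mm tall, span between the inner faces of the rails, front faces flush with the rails. The lowest rung's underside is at z = 289 mm and rungs are spaced 265 mm apart (underside to underside).


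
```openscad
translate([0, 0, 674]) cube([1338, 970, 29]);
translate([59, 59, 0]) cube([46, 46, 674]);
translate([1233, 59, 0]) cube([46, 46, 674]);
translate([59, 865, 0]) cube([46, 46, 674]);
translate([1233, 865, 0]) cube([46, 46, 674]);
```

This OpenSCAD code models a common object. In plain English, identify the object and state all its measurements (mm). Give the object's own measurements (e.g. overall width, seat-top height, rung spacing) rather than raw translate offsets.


A table: top 1338 mm (x) × 970 mm (y), 29 mm thick, upper face at z = 703 mm, on four 46×46 mm square legs, each inset 59 mm from the nearest pair of top edges from z = 0 to the bottom of the top.


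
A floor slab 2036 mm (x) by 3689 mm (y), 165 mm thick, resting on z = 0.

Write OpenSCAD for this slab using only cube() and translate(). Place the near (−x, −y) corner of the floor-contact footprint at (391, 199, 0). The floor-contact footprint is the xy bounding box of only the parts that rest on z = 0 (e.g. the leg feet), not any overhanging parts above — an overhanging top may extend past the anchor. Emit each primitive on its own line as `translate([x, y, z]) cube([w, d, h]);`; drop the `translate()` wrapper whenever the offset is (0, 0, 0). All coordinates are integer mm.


translate([391, 199, 0]) cube([2036, 3689, 165]);


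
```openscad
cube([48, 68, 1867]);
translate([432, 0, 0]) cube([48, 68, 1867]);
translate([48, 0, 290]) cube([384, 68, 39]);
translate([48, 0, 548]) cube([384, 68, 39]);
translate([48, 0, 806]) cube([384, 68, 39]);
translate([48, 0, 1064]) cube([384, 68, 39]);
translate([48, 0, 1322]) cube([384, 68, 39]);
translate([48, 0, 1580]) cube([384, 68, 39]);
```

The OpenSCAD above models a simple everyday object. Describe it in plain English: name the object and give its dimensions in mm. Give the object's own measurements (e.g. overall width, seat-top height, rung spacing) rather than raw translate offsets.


A straight ladder. Two 48×68 mm vertical rails, 1867 mm tall, stand 480 mm apart (outside-to-outside) with their front faces coplanar on the −y side. 6 rungs, each 68 mm deep and 39 mm tall, span between the inner faces of the rails, front faces flush with the rails. The lowest rung's underside is at z = 290 mm and rungs are spaced 258 mm apart (underside to underside).


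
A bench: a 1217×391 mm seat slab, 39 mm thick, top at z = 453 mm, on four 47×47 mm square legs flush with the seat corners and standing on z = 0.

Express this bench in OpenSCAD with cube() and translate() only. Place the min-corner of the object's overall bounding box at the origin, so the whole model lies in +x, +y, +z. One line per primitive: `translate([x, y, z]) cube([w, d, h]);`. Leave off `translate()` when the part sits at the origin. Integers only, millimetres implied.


translate([0, 0, 414]) cube([1217, 391, 39]);
cube([47, 47, 414]);
translate([0, 344, 0]) cube([47, 47, 414]);
translate([1170, 0, 0]) cube([47, 47, 414]);
translate([1170, 344, 0]) cube([47, 47, 414]);


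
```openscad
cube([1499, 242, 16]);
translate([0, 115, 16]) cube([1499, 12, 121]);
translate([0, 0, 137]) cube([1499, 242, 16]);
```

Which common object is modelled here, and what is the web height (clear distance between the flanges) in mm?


An I-beam. The web height is 121 mm.

Two wide flanges with a thin centred web — an I-beam. Overall 153 mm minus two 16 mm flanges gives a web of 153 − 2·16 = 121 mm.


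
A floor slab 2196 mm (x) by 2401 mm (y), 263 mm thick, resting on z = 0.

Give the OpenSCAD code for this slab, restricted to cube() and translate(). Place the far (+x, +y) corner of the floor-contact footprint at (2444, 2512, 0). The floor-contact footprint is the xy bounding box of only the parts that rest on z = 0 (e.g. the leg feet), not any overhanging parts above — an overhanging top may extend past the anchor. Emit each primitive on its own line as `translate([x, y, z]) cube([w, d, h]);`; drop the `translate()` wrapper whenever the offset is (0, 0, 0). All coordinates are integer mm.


translate([248, 111, 0]) cube([2196, 2401, 263]);


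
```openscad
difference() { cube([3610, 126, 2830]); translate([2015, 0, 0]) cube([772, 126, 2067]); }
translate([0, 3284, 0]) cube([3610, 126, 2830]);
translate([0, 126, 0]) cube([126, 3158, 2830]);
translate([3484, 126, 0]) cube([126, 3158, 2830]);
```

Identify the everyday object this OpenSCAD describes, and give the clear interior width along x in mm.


A single room. The interior width is 3358 mm.

Four walls enclosing a rectangle with a door in the front wall — a room. Outside width 3610 minus two 126 mm walls gives 3358 mm.


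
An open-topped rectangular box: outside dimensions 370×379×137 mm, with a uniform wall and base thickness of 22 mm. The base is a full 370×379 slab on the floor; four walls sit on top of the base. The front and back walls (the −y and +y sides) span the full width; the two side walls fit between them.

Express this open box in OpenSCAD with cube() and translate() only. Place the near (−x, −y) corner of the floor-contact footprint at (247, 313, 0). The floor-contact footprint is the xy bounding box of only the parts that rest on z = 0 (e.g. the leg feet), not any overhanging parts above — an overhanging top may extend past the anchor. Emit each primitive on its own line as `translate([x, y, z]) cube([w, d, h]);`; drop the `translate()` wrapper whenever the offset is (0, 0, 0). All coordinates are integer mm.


translate([247, 313, 0]) cube([370, 379, 22]);
translate([247, 313, 22]) cube([370, 22, 115]);
translate([247, 670, 22]) cube([370, 22, 115]);
translate([247, 335, 22]) cube([22, 335, 115]);
translate([595, 335, 22]) cube([22, 335, 115]);


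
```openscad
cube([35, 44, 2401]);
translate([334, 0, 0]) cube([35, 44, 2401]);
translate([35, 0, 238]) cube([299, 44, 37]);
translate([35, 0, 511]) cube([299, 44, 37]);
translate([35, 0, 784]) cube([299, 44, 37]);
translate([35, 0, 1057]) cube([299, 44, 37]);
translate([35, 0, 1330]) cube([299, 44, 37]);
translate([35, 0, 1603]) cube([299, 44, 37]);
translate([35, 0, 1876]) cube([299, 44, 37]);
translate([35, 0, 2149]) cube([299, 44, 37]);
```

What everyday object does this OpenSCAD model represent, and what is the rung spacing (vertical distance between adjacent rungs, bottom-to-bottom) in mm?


A ladder. The rung spacing is 273 mm.

Two tall 35×44 posts with 8 short bars between them — a ladder. Adjacent rungs sit at z = 238 and z = 511, so the spacing is 511 − 238 = 273 mm.


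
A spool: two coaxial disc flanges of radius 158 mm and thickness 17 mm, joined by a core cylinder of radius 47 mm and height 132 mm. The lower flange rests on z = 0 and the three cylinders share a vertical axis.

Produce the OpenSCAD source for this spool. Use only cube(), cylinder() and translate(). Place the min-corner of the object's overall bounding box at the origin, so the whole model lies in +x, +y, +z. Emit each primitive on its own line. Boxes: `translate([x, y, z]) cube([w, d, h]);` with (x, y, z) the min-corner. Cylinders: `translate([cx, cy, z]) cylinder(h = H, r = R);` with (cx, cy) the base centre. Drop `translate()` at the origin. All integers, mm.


translate([158, 158, 0]) cylinder(h = 17, r = 158);
translate([158, 158, 17]) cylinder(h = 132, r = 47);
translate([158, 158, 149]) cylinder(h = 17, r = 158);


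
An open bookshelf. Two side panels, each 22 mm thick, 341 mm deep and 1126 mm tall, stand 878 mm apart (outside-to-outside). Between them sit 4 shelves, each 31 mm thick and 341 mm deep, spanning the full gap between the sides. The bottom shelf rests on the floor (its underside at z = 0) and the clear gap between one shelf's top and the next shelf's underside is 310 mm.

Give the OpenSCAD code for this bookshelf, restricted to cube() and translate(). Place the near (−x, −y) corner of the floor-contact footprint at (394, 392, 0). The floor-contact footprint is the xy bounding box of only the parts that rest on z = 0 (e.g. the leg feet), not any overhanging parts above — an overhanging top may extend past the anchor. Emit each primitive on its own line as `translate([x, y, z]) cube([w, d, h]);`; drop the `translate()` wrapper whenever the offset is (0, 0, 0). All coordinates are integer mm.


translate([394, 392, 0]) cube([22, 341, 1126]);
translate([1250, 392, 0]) cube([22, 341, 1126]);
translate([416, 392, 0]) cube([834, 341, 31]);
translate([416, 392, 341]) cube([834, 341, 31]);
translate([416, 392, 682]) cube([834, 341, 31]);
translate([416, 392, 1023]) cube([834, 341, 31]);


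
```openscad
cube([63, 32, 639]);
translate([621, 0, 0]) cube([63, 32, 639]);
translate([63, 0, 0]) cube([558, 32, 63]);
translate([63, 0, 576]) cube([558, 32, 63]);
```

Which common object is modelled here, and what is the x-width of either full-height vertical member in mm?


A picture frame. The border width is 63 mm.

Four thin pieces enclosing a rectangular opening — a picture frame. The two full-height stiles are 639 mm tall; the top rail sits at z = 576 and is 63 mm tall, so the border above the opening is 639 − 576 = 63 mm, matching the stile x-width.


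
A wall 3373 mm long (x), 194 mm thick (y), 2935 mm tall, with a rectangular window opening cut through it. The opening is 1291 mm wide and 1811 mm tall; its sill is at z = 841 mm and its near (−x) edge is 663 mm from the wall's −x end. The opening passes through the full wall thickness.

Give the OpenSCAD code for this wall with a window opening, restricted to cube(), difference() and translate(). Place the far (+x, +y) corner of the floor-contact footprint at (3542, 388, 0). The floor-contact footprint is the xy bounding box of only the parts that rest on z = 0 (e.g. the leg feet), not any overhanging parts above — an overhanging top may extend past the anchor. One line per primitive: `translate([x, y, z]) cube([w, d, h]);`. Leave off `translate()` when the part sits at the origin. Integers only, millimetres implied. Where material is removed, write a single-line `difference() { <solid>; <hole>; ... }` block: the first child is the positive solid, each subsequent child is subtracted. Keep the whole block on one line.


difference() { translate([169, 194, 0]) cube([3373, 194, 2935]); translate([832, 194, 841]) cube([1291, 194, 1811]); }


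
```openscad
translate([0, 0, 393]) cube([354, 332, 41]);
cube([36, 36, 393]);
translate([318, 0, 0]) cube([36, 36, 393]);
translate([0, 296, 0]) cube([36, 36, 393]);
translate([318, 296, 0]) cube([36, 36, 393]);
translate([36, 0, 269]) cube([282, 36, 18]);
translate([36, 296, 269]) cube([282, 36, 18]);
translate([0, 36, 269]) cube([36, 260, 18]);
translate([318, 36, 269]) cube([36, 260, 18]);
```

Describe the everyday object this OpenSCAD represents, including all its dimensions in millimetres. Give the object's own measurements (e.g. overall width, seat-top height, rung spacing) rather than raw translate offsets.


A four-legged stool. The seat is a 354×332×41 mm slab whose top surface is at z = 434 mm; four square legs, each 36×36 mm in cross-section, run from the floor (z = 0) to the underside of the seat, each flush with a corner of the seat. Four stretchers, 36 mm wide and 18 mm tall, connect adjacent legs with their undersides at z = 269 mm, each running between the inner faces of the legs it joins and aligned with the legs' outer faces on the other axis.


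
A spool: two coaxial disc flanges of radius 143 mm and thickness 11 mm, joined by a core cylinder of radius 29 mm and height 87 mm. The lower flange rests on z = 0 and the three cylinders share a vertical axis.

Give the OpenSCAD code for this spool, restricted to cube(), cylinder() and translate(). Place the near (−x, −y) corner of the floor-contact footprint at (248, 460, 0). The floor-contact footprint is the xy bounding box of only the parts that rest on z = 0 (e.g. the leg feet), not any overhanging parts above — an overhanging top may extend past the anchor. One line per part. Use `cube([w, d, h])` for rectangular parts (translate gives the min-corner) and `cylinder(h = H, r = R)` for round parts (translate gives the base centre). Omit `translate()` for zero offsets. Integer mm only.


translate([391, 603, 0]) cylinder(h = 11, r = 143);
translate([391, 603, 11]) cylinder(h = 87, r = 29);
translate([391, 603, 98]) cylinder(h = 11, r = 143);


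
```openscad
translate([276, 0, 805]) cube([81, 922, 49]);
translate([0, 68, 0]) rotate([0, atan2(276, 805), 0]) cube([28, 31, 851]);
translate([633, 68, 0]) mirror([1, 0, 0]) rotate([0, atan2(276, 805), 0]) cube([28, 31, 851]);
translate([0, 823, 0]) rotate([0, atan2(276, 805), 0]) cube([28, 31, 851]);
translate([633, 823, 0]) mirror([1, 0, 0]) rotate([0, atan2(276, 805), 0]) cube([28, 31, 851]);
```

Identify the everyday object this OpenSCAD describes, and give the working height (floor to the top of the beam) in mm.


A sawhorse. The overall height is 854 mm.

A beam across two mirrored pairs of raked legs — a sawhorse. The beam's underside is at z = 805 (matching the legs' vertical rise in atan2(276, 805)) and the beam is 49 mm tall, so its top is at 805 + 49 = 854 mm. The raked legs top out at the beam's underside, so that is the highest point.


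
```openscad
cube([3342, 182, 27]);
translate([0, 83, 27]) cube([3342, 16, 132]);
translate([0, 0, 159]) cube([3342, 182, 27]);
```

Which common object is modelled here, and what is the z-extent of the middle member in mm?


An I-beam. The web height is 132 mm.

Two wide flanges with a thin centred web — an I-beam. Overall 186 mm minus two 27 mm flanges gives a web of 186 − 2·27 = 132 mm.


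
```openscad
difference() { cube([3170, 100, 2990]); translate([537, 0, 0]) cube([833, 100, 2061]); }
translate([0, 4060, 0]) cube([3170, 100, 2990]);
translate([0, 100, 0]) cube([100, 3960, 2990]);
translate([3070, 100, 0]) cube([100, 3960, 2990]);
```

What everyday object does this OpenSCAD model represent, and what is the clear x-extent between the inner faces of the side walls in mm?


A single room. The interior width is 2970 mm.

Four walls enclosing a rectangle with a door in the front wall — a room. Outside width 3170 minus two 100 mm walls gives 2970 mm.


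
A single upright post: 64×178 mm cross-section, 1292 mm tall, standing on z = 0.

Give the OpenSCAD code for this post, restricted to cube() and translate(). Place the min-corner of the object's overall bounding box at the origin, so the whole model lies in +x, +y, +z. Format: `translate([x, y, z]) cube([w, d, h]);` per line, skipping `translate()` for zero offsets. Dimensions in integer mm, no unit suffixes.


cube([64, 178, 1292]);


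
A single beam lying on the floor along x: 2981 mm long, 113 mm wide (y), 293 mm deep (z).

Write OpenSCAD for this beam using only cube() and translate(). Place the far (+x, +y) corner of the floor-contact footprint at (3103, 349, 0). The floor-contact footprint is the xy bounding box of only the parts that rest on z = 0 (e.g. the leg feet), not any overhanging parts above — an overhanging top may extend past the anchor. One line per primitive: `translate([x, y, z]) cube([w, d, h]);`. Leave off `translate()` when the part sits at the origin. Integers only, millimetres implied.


translate([122, 236, 0]) cube([2981, 113, 293]);


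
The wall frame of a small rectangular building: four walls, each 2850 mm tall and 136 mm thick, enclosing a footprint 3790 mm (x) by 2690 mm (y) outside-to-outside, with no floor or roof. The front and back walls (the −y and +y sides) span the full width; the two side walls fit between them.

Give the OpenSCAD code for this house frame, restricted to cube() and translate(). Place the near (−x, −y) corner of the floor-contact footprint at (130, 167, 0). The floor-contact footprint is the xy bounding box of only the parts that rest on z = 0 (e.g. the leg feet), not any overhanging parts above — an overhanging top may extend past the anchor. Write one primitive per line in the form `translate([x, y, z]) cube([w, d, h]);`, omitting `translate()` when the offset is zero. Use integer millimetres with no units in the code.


translate([130, 167, 0]) cube([3790, 136, 2850]);
translate([130, 2721, 0]) cube([3790, 136, 2850]);
translate([130, 303, 0]) cube([136, 2418, 2850]);
translate([3784, 303, 0]) cube([136, 2418, 2850]);


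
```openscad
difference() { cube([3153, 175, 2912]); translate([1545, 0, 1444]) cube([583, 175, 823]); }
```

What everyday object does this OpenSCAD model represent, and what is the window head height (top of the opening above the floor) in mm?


A wall with a window opening. The window head height is 2267 mm.

A wall with a rectangular opening subtracted — a window. Sill at z = 1444, opening 823 mm tall, so the head is at 1444 + 823 = 2267 mm.


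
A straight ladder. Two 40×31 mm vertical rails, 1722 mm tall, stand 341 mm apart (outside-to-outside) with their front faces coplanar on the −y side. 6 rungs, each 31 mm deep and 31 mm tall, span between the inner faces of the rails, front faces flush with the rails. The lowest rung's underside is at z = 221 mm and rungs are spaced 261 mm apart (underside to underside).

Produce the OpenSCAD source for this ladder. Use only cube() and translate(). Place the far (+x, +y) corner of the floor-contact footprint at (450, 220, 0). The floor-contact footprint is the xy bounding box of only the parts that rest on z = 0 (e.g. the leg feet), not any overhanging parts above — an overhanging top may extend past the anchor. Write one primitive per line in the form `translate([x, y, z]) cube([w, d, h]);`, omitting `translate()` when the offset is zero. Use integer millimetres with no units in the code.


translate([109, 189, 0]) cube([40, 31, 1722]);
translate([410, 189, 0]) cube([40, 31, 1722]);
translate([149, 189, 221]) cube([261, 31, 31]);
translate([149, 189, 482]) cube([261, 31, 31]);
translate([149, 189, 743]) cube([261, 31, 31]);
translate([149, 189, 1004]) cube([261, 31, 31]);
translate([149, 189, 1265]) cube([261, 31, 31]);
translate([149, 189, 1526]) cube([261, 31, 31]);


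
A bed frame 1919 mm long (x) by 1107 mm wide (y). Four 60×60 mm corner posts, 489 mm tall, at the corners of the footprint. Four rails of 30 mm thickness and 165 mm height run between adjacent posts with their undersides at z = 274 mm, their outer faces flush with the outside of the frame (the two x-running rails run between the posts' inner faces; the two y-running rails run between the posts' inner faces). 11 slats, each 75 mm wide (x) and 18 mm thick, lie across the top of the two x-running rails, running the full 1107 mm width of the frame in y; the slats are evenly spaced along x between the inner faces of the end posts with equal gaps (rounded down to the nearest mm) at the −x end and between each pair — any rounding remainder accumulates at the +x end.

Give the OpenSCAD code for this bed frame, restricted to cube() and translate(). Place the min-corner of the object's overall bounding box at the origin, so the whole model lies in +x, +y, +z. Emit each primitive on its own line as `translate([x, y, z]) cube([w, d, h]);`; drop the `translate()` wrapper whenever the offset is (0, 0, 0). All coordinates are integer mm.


cube([60, 60, 489]);
translate([0, 1047, 0]) cube([60, 60, 489]);
translate([1859, 0, 0]) cube([60, 60, 489]);
translate([1859, 1047, 0]) cube([60, 60, 489]);
translate([60, 0, 274]) cube([1799, 30, 165]);
translate([60, 1077, 274]) cube([1799, 30, 165]);
translate([0, 60, 274]) cube([30, 987, 165]);
translate([1889, 60, 274]) cube([30, 987, 165]);
translate([141, 0, 439]) cube([75, 1107, 18]);
translate([297, 0, 439]) cube([75, 1107, 18]);
translate([453, 0, 439]) cube([75, 1107, 18]);
translate([609, 0, 439]) cube([75, 1107, 18]);
translate([765, 0, 439]) cube([75, 1107, 18]);
translate([921, 0, 439]) cube([75, 1107, 18]);
translate([1077, 0, 439]) cube([75, 1107, 18]);
translate([1233, 0, 439]) cube([75, 1107, 18]);
translate([1389, 0, 439]) cube([75, 1107, 18]);
translate([1545, 0, 439]) cube([75, 1107, 18]);
translate([1701, 0, 439]) cube([75, 1107, 18]);


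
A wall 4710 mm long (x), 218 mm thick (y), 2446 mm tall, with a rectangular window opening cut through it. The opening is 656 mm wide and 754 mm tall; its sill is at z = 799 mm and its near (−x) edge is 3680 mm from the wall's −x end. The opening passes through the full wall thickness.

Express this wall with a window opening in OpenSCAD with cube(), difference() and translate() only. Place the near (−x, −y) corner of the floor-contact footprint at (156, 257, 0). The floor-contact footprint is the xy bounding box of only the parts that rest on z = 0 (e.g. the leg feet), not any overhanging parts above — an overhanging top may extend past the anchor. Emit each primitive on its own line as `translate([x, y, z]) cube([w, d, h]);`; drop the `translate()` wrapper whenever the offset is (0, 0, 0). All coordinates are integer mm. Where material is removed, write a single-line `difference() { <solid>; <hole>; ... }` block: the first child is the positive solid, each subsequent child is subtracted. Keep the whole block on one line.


difference() { translate([156, 257, 0]) cube([4710, 218, 2446]); translate([3836, 257, 799]) cube([656, 218, 754]); }


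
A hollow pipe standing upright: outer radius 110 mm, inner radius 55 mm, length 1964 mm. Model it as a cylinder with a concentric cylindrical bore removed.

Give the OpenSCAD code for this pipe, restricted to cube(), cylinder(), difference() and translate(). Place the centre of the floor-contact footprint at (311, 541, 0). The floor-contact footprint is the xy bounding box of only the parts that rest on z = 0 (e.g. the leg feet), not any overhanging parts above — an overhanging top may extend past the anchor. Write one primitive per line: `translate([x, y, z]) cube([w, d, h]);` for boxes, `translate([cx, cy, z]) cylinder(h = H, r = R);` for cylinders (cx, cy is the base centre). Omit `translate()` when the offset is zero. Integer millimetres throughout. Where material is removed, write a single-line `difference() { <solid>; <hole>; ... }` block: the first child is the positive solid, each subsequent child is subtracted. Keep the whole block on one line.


difference() { translate([311, 541, 0]) cylinder(h = 1964, r = 110); translate([311, 541, 0]) cylinder(h = 1964, r = 55); }


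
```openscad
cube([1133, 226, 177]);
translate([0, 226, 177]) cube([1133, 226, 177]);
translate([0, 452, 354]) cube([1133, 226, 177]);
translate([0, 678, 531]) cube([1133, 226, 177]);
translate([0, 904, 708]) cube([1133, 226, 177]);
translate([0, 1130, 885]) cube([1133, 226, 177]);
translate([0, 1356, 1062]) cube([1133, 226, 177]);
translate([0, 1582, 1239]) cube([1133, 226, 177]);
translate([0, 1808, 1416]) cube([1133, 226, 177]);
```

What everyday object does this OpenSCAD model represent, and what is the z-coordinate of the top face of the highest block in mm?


A staircase. The total rise is 1593 mm.

9 identical blocks, each offset up and back from the previous — a staircase. Each step is 177 mm tall and there are 9 of them, so the total rise is 9 × 177 = 1593 mm.


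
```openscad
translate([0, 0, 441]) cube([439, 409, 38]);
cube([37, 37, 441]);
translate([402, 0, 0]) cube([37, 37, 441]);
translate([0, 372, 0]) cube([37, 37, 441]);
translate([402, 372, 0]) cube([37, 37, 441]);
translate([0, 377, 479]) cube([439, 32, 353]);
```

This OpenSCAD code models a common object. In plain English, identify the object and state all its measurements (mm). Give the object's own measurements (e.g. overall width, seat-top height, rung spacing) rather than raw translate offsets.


A chair. The seat is a 439×409×38 mm slab with its top at z = 479 mm, on four 37×37 mm corner legs (flush with the seat edges, standing on z = 0). A flat backrest 32 mm thick, 353 mm tall, spans the full seat width and rises from the seat top along its +y edge, rear face flush with the rear of the seat.


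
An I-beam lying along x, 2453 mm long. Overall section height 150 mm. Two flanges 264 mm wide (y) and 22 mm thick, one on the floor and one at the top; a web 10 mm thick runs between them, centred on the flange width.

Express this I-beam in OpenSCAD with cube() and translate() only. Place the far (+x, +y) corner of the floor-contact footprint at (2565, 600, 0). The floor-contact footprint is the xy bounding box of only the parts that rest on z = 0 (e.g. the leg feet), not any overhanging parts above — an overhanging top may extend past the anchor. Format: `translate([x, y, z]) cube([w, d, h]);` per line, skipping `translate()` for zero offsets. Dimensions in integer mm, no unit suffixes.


translate([112, 336, 0]) cube([2453, 264, 22]);
translate([112, 463, 22]) cube([2453, 10, 106]);
translate([112, 336, 128]) cube([2453, 264, 22]);


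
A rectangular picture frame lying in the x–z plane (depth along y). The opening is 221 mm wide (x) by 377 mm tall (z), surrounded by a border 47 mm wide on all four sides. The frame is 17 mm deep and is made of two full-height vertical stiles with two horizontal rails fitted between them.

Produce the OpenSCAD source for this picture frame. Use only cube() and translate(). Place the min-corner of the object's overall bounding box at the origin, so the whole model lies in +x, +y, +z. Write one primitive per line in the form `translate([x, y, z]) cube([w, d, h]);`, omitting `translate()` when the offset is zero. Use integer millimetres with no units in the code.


cube([47, 17, 471]);
translate([268, 0, 0]) cube([47, 17, 471]);
translate([47, 0, 0]) cube([221, 17, 47]);
translate([47, 0, 424]) cube([221, 17, 47]);


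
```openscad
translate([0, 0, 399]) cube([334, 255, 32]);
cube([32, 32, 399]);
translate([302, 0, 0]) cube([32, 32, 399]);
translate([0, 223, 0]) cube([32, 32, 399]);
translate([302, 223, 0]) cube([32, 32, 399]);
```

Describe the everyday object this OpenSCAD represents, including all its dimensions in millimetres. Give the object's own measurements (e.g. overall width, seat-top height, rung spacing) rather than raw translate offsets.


A four-legged stool. The seat is a 334×255×32 mm slab whose top surface is at z = 431 mm; four square legs, each 32×32 mm in cross-section, run from the floor (z = 0) to the underside of the seat, each flush with a corner of the seat.


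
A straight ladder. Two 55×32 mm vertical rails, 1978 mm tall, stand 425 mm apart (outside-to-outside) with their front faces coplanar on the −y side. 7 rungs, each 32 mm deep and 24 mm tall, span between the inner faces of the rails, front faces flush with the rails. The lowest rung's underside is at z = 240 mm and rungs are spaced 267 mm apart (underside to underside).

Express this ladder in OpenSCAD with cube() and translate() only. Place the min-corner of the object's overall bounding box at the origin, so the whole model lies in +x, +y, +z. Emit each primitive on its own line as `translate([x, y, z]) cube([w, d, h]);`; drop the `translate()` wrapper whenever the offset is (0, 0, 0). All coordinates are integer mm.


cube([55, 32, 1978]);
translate([370, 0, 0]) cube([55, 32, 1978]);
translate([55, 0, 240]) cube([315, 32, 24]);
translate([55, 0, 507]) cube([315, 32, 24]);
translate([55, 0, 774]) cube([315, 32, 24]);
translate([55, 0, 1041]) cube([315, 32, 24]);
translate([55, 0, 1308]) cube([315, 32, 24]);
translate([55, 0, 1575]) cube([315, 32, 24]);
translate([55, 0, 1842]) cube([315, 32, 24]);


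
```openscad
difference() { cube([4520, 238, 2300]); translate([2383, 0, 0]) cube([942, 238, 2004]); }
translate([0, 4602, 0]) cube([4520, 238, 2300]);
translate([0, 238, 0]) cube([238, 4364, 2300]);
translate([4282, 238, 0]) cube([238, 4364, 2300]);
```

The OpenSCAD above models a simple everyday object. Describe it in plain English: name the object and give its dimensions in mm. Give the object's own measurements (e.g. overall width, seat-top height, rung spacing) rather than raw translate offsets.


A single room: four walls, each 2300 mm tall and 238 mm thick, enclosing an outside footprint 4520×4840 mm (x × y), no floor or roof. The front and back walls (−y and +y sides) run the full x-width; the side walls fit between their inner faces. A door opening 942 mm wide and 2004 mm tall is cut through the front wall from the floor up, its −x edge 2383 mm from the wall's −x end.
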